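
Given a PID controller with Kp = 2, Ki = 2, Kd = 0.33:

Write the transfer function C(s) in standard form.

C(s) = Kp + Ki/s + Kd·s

Substituting values: C(s) = 2 + 2/s + 0.33s = (0.33s² + 2s + 2)/s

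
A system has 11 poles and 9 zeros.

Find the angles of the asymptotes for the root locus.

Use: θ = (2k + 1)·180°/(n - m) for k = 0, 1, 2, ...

n - m = 11 - 9 = 2. Angles: θk = (2k + 1)·180°/2 = 90°, 270°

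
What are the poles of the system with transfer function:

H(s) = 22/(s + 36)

Pole is where denominator = 0: s + 36 = 0, so s = -36.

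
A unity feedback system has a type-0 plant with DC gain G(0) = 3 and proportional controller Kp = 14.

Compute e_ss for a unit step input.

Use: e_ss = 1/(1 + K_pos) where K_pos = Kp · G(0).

K_pos = Kp · G(0) = 14 × 3 = 42. e_ss = 1/(1 + 42) = 0.0233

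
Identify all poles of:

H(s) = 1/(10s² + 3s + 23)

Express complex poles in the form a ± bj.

Discriminant = 3² - 4×10×23 = 9 - 920 = -911 < 0, so the poles are a complex conjugate pair s = (-3 ± j√911)/(2×10). Real part = -3/(2×10) = -3/20 = -0.15; imaginary part = ±√911/(2×10) ≈ 1.5091. Poles: s = -0.15 ± 1.5091j.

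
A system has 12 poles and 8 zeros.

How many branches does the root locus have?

Root locus has n branches where n = number of poles = 12.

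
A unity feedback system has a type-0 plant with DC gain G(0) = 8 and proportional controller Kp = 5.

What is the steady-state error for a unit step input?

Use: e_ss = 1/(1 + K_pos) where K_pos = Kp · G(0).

K_pos = Kp · G(0) = 5 × 8 = 40. e_ss = 1/(1 + 40) = 0.0244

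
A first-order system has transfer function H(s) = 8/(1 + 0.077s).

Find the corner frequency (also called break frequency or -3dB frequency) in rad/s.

Corner frequency = 1/τ = 1/0.077 = 12.987 rad/s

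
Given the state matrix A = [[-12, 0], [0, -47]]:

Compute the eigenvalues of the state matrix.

For diagonal matrix, eigenvalues are diagonal entries: λ₁ = -12, λ₂ = -47.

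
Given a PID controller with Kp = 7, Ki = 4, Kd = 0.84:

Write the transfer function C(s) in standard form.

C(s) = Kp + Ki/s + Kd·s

Substituting values: C(s) = 7 + 4/s + 0.84s = (0.84s² + 7s + 4)/s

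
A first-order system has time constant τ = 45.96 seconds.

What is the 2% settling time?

For first-order system, 2% settling time ≈ 4τ = 4 × 45.96 = 183.84 s.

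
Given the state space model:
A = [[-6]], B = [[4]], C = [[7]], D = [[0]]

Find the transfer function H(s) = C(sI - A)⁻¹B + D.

(sI - A)⁻¹ = 1/(s + 6). H(s) = 7 × 4/(s + 6) + 0 = 28/(s + 6).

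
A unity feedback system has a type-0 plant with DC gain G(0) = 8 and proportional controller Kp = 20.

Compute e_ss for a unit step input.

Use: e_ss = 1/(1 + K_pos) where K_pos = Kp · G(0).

K_pos = Kp · G(0) = 20 × 8 = 160. e_ss = 1/(1 + 160) = 0.0062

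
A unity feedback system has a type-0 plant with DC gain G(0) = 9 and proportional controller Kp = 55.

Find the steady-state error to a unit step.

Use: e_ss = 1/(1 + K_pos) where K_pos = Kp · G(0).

K_pos = Kp · G(0) = 55 × 9 = 495. e_ss = 1/(1 + 495) = 0.0020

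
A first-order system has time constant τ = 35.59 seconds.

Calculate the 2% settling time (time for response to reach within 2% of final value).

For first-order system, 2% settling time ≈ 4τ = 4 × 35.59 = 142.36 s.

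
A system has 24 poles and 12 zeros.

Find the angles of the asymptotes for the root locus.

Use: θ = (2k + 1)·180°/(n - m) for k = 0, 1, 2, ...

n - m = 24 - 12 = 12. Angles: θk = (2k + 1)·180°/12 = 15°, 45°, 75°, 105°, 135°, 165°, 195°, 225°, 255°, 285°, 315°, 345°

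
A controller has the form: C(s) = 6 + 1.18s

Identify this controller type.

This is a Proportional-Derivative (PD) controller.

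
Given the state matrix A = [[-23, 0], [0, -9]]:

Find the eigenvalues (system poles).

For diagonal matrix, eigenvalues are diagonal entries: λ₁ = -23, λ₂ = -9.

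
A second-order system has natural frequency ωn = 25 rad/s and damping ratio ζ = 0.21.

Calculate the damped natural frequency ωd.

ωd = ωn√(1 - ζ²) = 25√(1 - 0.21²) = 24.44 rad/s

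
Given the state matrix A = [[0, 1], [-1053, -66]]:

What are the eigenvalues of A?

det(A - λI) = λ² - (-66)λ + 1053 = (λ - (-27))(λ - (-39)). Eigenvalues: -27, -39.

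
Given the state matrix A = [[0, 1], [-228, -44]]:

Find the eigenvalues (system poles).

det(A - λI) = λ² - (-44)λ + 228 = (λ - (-6))(λ - (-38)). Eigenvalues: -6, -38.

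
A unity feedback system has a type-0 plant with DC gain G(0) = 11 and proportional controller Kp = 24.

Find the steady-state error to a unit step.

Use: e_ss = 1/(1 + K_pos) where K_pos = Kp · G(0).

K_pos = Kp · G(0) = 24 × 11 = 264. e_ss = 1/(1 + 264) = 0.0038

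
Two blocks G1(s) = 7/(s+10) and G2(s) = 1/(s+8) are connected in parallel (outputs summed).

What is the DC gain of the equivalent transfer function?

Parallel: G_eq = G1 + G2. DC gain = G1(0) + G2(0) = 7/10 + 1/8 = 0.7 + 0.125 = 0.825.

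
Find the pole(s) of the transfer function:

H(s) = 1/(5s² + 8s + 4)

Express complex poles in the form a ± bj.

Discriminant = 8² - 4×5×4 = 64 - 80 = -16 < 0, so the poles are a complex conjugate pair s = (-8 ± j√16)/(2×5). Real part = -8/(2×5) = -8/10 = -0.8; imaginary part = ±√16/(2×5) = 4/10 = 0.4. Poles: s = -0.8 ± 0.4j.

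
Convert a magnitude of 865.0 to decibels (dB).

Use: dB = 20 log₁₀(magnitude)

dB = 20 log₁₀(865.0) = 58.7 dB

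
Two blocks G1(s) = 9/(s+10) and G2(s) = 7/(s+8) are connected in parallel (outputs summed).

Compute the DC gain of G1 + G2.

Parallel: G_eq = G1 + G2. DC gain = G1(0) + G2(0) = 9/10 + 7/8 = 0.9 + 0.875 = 1.775.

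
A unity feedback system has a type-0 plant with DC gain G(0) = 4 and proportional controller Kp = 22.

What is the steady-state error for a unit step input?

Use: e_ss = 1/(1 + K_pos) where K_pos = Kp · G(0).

K_pos = Kp · G(0) = 22 × 4 = 88. e_ss = 1/(1 + 88) = 0.0112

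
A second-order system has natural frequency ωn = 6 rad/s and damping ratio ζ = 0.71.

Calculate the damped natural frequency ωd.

ωd = ωn√(1 - ζ²) = 6√(1 - 0.71²) = 4.23 rad/s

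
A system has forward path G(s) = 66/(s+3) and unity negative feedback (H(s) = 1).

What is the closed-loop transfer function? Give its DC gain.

T(s) = G/(1+GH) = [66/(s+3)] / [1 + 66/(s+3)] = 66/(s+3+66) = 66/(s+69). DC gain = 66/69 = 0.9565.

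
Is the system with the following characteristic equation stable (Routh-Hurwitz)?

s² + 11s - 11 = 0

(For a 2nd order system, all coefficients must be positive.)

Coefficients: 1, 11, -11. c=-11 not positive, so system is unstable.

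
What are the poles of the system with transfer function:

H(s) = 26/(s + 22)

Pole is where denominator = 0: s + 22 = 0, so s = -22.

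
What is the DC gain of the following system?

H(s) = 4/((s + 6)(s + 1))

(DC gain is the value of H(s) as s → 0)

DC gain = H(0) = 4/(6 × 1) = 4/6 = 0.6667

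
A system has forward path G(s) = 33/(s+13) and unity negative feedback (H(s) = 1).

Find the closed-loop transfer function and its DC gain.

T(s) = G/(1+GH) = [33/(s+13)] / [1 + 33/(s+13)] = 33/(s+13+33) = 33/(s+46). DC gain = 33/46 = 0.7174.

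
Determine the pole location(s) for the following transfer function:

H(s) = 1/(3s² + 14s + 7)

Discriminant = 14² - 4×3×7 = 196 - 84 = 112 > 0, so two distinct real poles. Using quadratic formula: s = (-14 ± √112)/(2×3) = (-14 ± √112)/6, with √112 ≈ 10.5830. s₁ ≈ -0.5695, s₂ ≈ -4.0972. Poles: s₁ = -0.5695, s₂ = -4.0972.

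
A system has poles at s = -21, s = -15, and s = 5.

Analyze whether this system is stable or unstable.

Pole(s) at s = 5 are not in the left half-plane. System is unstable.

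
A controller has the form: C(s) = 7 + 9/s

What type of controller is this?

This is a Proportional-Integral (PI) controller.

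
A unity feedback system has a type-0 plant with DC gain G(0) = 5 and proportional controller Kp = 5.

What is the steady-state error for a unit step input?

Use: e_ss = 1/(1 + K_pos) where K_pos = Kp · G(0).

K_pos = Kp · G(0) = 5 × 5 = 25. e_ss = 1/(1 + 25) = 0.0385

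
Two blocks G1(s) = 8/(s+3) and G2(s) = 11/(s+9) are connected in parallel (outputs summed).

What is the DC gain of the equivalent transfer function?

Parallel: G_eq = G1 + G2. DC gain = G1(0) + G2(0) = 8/3 + 11/9 = 2.6667 + 1.2222 = 3.8889.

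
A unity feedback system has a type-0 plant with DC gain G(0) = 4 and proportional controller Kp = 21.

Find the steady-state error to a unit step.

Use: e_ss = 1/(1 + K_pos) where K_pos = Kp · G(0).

K_pos = Kp · G(0) = 21 × 4 = 84. e_ss = 1/(1 + 84) = 0.0118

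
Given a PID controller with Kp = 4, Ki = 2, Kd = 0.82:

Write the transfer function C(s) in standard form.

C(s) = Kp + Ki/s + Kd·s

Substituting values: C(s) = 4 + 2/s + 0.82s = (0.82s² + 4s + 2)/s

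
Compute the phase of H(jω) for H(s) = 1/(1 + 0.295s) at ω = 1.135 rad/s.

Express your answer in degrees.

Phase = -arctan(ωτ) = -arctan(1.135 × 0.295) = -18.5°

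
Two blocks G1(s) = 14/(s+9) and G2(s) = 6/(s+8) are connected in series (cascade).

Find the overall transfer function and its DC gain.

Series: multiply transfer functions. G_eq = 14/(s+9) × 6/(s+8) = 84/((s+9)(s+8)). DC gain = 84/(9×8) = 1.1667.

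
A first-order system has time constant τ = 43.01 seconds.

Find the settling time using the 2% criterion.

For first-order system, 2% settling time ≈ 4τ = 4 × 43.01 = 172.04 s.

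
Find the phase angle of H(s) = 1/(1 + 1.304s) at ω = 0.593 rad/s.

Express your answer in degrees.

Phase = -arctan(ωτ) = -arctan(0.593 × 1.304) = -37.7°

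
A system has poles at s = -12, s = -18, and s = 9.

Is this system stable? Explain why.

Pole(s) at s = 9 are not in the left half-plane. System is unstable.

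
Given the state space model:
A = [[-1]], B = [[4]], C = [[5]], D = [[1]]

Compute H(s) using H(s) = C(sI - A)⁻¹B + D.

(sI - A)⁻¹ = 1/(s + 1). H(s) = 5×4/(s + 1) + 1 = (s + 21)/(s + 1).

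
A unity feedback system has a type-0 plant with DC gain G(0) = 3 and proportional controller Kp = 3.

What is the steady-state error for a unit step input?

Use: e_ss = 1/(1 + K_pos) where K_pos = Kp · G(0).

K_pos = Kp · G(0) = 3 × 3 = 9. e_ss = 1/(1 + 9) = 0.1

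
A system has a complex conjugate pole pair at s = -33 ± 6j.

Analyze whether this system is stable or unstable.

Real part of poles is -33 (< 0, left half-plane). Stable.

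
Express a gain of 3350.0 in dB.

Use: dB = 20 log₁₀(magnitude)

dB = 20 log₁₀(3350.0) = 70.5 dB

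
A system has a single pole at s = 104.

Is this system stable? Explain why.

Pole at s = 104 is in the right half-plane. Unstable.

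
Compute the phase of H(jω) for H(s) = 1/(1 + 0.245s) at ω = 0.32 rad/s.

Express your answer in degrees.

Phase = -arctan(ωτ) = -arctan(0.32 × 0.245) = -4.5°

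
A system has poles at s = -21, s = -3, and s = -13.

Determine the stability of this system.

All poles are in the left half-plane. System is stable.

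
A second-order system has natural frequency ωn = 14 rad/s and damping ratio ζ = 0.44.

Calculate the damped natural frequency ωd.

ωd = ωn√(1 - ζ²) = 14√(1 - 0.44²) = 12.57 rad/s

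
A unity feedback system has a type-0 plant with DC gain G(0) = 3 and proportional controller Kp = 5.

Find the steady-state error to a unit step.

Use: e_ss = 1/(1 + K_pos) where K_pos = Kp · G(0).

K_pos = Kp · G(0) = 5 × 3 = 15. e_ss = 1/(1 + 15) = 0.0625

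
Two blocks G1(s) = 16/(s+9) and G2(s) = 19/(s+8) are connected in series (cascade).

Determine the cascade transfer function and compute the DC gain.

Series: multiply transfer functions. G_eq = 16/(s+9) × 19/(s+8) = 304/((s+9)(s+8)). DC gain = 304/(9×8) = 4.2222.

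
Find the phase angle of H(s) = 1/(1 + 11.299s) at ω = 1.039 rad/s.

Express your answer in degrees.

Phase = -arctan(ωτ) = -arctan(1.039 × 11.299) = -85.1°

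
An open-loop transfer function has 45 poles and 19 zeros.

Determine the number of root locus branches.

Root locus has n branches where n = number of poles = 45.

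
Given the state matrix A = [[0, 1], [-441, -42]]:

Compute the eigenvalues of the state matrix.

det(A - λI) = λ² - (-42)λ + 441 = (λ - (-21))(λ - (-21)). Eigenvalues: -21, -21.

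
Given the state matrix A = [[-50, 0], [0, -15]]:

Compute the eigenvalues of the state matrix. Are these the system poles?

For diagonal matrix, eigenvalues are diagonal entries: λ₁ = -50, λ₂ = -15. Eigenvalues of A = system poles.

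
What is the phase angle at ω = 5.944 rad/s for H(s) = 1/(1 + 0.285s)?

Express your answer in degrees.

Phase = -arctan(ωτ) = -arctan(5.944 × 0.285) = -59.4°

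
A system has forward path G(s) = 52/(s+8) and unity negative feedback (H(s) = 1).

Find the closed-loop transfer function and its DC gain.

T(s) = G/(1+GH) = [52/(s+8)] / [1 + 52/(s+8)] = 52/(s+8+52) = 52/(s+60). DC gain = 52/60 = 0.8667.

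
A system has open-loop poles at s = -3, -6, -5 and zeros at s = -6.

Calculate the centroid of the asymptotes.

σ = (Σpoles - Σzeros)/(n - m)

σ = (Σpoles - Σzeros)/(n - m) = (-14 - (-6))/(3 - 1) = -8/2 = -4.0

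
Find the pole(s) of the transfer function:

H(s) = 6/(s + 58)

Pole is where denominator = 0: s + 58 = 0, so s = -58.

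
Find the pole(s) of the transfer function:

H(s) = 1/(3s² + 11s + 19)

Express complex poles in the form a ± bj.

Discriminant = 11² - 4×3×19 = 121 - 228 = -107 < 0, so the poles are a complex conjugate pair s = (-11 ± j√107)/(2×3). Real part = -11/(2×3) = -11/6 ≈ -1.8333; imaginary part = ±√107/(2×3) ≈ 1.7240. Poles: s = -1.8333 ± 1.7240j.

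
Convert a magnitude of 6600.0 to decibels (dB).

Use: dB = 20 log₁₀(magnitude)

dB = 20 log₁₀(6600.0) = 76.4 dB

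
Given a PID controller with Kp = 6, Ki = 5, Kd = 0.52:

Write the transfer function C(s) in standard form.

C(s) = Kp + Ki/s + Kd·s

Substituting values: C(s) = 6 + 5/s + 0.52s = (0.52s² + 6s + 5)/s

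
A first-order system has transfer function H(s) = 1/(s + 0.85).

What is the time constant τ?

For H(s) = 1/(s + 1/τ), the pole is at -1/τ = -0.85, so τ = 1/0.85 = 1.1765 s.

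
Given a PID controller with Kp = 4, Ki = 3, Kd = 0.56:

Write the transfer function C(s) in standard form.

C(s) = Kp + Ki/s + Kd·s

Substituting values: C(s) = 4 + 3/s + 0.56s = (0.56s² + 4s + 3)/s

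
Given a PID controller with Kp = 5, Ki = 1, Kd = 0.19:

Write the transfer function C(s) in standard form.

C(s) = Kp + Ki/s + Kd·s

Substituting values: C(s) = 5 + 1/s + 0.19s = (0.19s² + 5s + 1)/s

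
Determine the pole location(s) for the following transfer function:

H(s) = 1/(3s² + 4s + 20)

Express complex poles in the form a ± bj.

Discriminant = 4² - 4×3×20 = 16 - 240 = -224 < 0, so the poles are a complex conjugate pair s = (-4 ± j√224)/(2×3). Real part = -4/(2×3) = -4/6 ≈ -0.6667; imaginary part = ±√224/(2×3) ≈ 2.4944. Poles: s = -0.6667 ± 2.4944j.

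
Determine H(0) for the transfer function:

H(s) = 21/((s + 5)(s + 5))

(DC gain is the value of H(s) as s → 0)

DC gain = H(0) = 21/(5 × 5) = 21/25 = 0.84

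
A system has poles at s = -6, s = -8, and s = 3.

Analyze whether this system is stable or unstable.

Pole(s) at s = 3 are not in the left half-plane. System is unstable.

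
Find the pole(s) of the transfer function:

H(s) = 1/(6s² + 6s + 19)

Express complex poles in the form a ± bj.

Discriminant = 6² - 4×6×19 = 36 - 456 = -420 < 0, so the poles are a complex conjugate pair s = (-6 ± j√420)/(2×6). Real part = -6/(2×6) = -6/12 = -0.5; imaginary part = ±√420/(2×6) ≈ 1.7078. Poles: s = -0.5 ± 1.7078j.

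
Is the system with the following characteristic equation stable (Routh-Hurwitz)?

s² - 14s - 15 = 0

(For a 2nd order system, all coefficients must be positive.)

Coefficients: 1, -14, -15. b=-14, c=-15 not positive, so system is unstable.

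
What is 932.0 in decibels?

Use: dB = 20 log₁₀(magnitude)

dB = 20 log₁₀(932.0) = 59.4 dB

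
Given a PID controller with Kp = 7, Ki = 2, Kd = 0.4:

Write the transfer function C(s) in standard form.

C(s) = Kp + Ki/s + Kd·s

Substituting values: C(s) = 7 + 2/s + 0.4s = (0.4s² + 7s + 2)/s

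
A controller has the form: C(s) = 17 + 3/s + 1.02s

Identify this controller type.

This is a Proportional-Integral-Derivative (PID) controller.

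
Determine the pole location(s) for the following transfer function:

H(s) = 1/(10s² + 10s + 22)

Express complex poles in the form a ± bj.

Discriminant = 10² - 4×10×22 = 100 - 880 = -780 < 0, so the poles are a complex conjugate pair s = (-10 ± j√780)/(2×10). Real part = -10/(2×10) = -10/20 = -0.5; imaginary part = ±√780/(2×10) ≈ 1.3964. Poles: s = -0.5 ± 1.3964j.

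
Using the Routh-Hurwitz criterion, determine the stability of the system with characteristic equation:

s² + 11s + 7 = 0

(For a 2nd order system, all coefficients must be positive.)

Coefficients: 1, 11, 7. All positive, so system is stable.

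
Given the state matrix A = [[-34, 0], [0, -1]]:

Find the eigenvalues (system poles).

For diagonal matrix, eigenvalues are diagonal entries: λ₁ = -34, λ₂ = -1.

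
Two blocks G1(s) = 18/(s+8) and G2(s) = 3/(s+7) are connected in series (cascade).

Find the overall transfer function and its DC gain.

Series: multiply transfer functions. G_eq = 18/(s+8) × 3/(s+7) = 54/((s+8)(s+7)). DC gain = 54/(8×7) = 0.9643.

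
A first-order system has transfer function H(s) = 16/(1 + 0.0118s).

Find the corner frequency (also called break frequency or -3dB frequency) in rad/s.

Corner frequency = 1/τ = 1/0.0118 = 84.746 rad/s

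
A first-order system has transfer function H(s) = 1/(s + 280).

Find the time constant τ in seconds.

For H(s) = 1/(s + 1/τ), the pole is at -1/τ = -280, so τ = 1/280 = 0.0036 s.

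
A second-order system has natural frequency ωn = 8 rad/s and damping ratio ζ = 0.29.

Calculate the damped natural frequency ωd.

ωd = ωn√(1 - ζ²) = 8√(1 - 0.29²) = 7.66 rad/s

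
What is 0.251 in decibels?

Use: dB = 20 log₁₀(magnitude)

dB = 20 log₁₀(0.251) = -12.0 dB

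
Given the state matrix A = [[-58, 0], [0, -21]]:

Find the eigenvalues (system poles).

For diagonal matrix, eigenvalues are diagonal entries: λ₁ = -58, λ₂ = -21.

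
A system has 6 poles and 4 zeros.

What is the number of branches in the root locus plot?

Root locus has n branches where n = number of poles = 6.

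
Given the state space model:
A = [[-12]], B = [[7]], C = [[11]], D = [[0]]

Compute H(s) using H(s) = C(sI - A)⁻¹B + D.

(sI - A)⁻¹ = 1/(s + 12). H(s) = 11 × 7/(s + 12) + 0 = 77/(s + 12).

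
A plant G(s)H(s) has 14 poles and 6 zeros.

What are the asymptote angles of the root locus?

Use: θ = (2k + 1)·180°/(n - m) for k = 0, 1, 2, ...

n - m = 14 - 6 = 8. Angles: θk = (2k + 1)·180°/8 = 22.5°, 67.5°, 112.5°, 157.5°, 202.5°, 247.5°, 292.5°, 337.5°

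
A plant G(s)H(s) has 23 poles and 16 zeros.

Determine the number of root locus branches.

Root locus has n branches where n = number of poles = 23.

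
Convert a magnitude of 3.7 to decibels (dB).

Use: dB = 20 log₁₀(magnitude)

dB = 20 log₁₀(3.7) = 11.4 dB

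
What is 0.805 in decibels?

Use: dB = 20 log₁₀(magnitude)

dB = 20 log₁₀(0.805) = -1.9 dB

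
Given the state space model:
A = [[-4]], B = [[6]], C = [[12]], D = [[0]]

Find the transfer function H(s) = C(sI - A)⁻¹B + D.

(sI - A)⁻¹ = 1/(s + 4). H(s) = 12 × 6/(s + 4) + 0 = 72/(s + 4).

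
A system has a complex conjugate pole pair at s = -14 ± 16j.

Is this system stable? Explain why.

Real part of poles is -14 (< 0, left half-plane). Stable.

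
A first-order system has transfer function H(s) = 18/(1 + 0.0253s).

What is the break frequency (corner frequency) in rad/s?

Corner frequency = 1/τ = 1/0.0253 = 39.526 rad/s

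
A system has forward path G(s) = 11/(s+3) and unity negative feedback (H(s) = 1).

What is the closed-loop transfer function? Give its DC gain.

T(s) = G/(1+GH) = [11/(s+3)] / [1 + 11/(s+3)] = 11/(s+3+11) = 11/(s+14). DC gain = 11/14 = 0.7857.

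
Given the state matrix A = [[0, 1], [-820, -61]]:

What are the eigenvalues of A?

det(A - λI) = λ² - (-61)λ + 820 = (λ - (-41))(λ - (-20)). Eigenvalues: -41, -20.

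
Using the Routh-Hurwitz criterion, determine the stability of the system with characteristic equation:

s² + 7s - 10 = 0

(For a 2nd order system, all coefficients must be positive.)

Coefficients: 1, 7, -10. c=-10 not positive, so system is unstable.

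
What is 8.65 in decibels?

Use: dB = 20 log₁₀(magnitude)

dB = 20 log₁₀(8.65) = 18.7 dB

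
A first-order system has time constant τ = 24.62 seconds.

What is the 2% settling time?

For first-order system, 2% settling time ≈ 4τ = 4 × 24.62 = 98.48 s.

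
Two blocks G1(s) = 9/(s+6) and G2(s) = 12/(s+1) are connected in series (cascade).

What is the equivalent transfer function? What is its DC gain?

Series: multiply transfer functions. G_eq = 9/(s+6) × 12/(s+1) = 108/((s+6)(s+1)). DC gain = 108/(6×1) = 18.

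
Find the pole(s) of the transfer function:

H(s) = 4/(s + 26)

Pole is where denominator = 0: s + 26 = 0, so s = -26.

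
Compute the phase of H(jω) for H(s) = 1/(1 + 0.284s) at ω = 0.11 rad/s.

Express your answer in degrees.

Phase = -arctan(ωτ) = -arctan(0.11 × 0.284) = -1.8°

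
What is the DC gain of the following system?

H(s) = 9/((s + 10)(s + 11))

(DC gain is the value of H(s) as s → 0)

DC gain = H(0) = 9/(10 × 11) = 9/110 = 0.0818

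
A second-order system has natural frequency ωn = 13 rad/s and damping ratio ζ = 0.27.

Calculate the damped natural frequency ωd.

ωd = ωn√(1 - ζ²) = 13√(1 - 0.27²) = 12.52 rad/s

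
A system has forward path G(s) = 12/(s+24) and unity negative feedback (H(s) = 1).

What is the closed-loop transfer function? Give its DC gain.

T(s) = G/(1+GH) = [12/(s+24)] / [1 + 12/(s+24)] = 12/(s+24+12) = 12/(s+36). DC gain = 12/36 = 0.3333.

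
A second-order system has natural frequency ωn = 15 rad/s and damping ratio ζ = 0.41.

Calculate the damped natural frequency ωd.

ωd = ωn√(1 - ζ²) = 15√(1 - 0.41²) = 13.68 rad/s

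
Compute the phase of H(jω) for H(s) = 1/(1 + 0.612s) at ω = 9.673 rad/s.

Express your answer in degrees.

Phase = -arctan(ωτ) = -arctan(9.673 × 0.612) = -80.4°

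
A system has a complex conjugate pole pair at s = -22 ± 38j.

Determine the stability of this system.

Real part of poles is -22 (< 0, left half-plane). Stable.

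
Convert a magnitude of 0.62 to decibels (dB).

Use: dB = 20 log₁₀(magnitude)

dB = 20 log₁₀(0.62) = -4.2 dB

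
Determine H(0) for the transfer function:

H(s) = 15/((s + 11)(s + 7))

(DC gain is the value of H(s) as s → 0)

DC gain = H(0) = 15/(11 × 7) = 15/77 = 0.1948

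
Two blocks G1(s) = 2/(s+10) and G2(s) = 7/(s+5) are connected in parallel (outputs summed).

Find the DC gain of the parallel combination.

Parallel: G_eq = G1 + G2. DC gain = G1(0) + G2(0) = 2/10 + 7/5 = 0.2 + 1.4 = 1.6.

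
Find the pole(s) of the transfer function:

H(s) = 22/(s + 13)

Pole is where denominator = 0: s + 13 = 0, so s = -13.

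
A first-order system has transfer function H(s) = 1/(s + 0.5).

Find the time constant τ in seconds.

For H(s) = 1/(s + 1/τ), the pole is at -1/τ = -0.5, so τ = 1/0.5 = 2 s.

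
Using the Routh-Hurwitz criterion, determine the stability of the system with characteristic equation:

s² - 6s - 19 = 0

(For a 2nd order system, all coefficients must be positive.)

Coefficients: 1, -6, -19. b=-6, c=-19 not positive, so system is unstable.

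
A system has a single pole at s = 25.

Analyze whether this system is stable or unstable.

Pole at s = 25 is in the right half-plane. Unstable.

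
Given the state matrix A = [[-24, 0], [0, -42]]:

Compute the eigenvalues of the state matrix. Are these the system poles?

For diagonal matrix, eigenvalues are diagonal entries: λ₁ = -24, λ₂ = -42. Eigenvalues of A = system poles.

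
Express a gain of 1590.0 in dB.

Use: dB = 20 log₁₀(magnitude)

dB = 20 log₁₀(1590.0) = 64.0 dB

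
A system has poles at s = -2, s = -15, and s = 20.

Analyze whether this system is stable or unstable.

Pole(s) at s = 20 are not in the left half-plane. System is unstable.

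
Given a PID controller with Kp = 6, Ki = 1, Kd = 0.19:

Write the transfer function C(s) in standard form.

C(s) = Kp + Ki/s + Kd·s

Substituting values: C(s) = 6 + 1/s + 0.19s = (0.19s² + 6s + 1)/s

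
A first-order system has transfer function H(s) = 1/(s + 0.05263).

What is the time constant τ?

For H(s) = 1/(s + 1/τ), the pole is at -1/τ = -0.05263, so τ = 1/0.05263 = 19 s.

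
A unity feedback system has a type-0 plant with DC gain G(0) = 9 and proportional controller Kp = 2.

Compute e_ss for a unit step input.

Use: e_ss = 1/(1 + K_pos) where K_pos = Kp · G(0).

K_pos = Kp · G(0) = 2 × 9 = 18. e_ss = 1/(1 + 18) = 0.0526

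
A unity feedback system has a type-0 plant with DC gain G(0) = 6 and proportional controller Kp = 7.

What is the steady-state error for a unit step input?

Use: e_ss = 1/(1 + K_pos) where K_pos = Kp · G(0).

K_pos = Kp · G(0) = 7 × 6 = 42. e_ss = 1/(1 + 42) = 0.0233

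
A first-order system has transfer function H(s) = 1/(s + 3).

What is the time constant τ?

For H(s) = 1/(s + 1/τ), the pole is at -1/τ = -3, so τ = 1/3 = 0.3333 s.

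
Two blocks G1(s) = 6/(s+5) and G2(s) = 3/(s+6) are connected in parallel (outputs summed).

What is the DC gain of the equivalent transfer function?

Parallel: G_eq = G1 + G2. DC gain = G1(0) + G2(0) = 6/5 + 3/6 = 1.2 + 0.5 = 1.7.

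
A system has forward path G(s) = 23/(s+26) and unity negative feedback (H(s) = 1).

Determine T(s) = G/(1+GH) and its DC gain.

T(s) = G/(1+GH) = [23/(s+26)] / [1 + 23/(s+26)] = 23/(s+26+23) = 23/(s+49). DC gain = 23/49 = 0.4694.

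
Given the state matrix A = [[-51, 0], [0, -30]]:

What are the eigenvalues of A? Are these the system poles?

For diagonal matrix, eigenvalues are diagonal entries: λ₁ = -51, λ₂ = -30. Eigenvalues of A = system poles.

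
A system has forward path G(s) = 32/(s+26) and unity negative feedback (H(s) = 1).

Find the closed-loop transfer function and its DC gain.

T(s) = G/(1+GH) = [32/(s+26)] / [1 + 32/(s+26)] = 32/(s+26+32) = 32/(s+58). DC gain = 32/58 = 0.5517.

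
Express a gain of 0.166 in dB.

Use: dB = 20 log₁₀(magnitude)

dB = 20 log₁₀(0.166) = -15.6 dB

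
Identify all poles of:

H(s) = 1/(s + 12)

Pole is where denominator = 0: s + 12 = 0, so s = -12.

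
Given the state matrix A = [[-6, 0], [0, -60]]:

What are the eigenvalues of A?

For diagonal matrix, eigenvalues are diagonal entries: λ₁ = -6, λ₂ = -60.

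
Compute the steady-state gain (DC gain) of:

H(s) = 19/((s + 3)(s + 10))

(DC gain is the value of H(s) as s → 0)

DC gain = H(0) = 19/(3 × 10) = 19/30 = 0.6333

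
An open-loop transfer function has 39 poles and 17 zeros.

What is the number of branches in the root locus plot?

Root locus has n branches where n = number of poles = 39.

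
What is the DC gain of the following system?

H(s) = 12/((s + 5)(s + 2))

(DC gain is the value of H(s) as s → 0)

DC gain = H(0) = 12/(5 × 2) = 12/10 = 1.2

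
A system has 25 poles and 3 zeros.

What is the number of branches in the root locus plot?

Root locus has n branches where n = number of poles = 25.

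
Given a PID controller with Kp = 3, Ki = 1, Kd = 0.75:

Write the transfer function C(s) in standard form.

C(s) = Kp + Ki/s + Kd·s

Substituting values: C(s) = 3 + 1/s + 0.75s = (0.75s² + 3s + 1)/s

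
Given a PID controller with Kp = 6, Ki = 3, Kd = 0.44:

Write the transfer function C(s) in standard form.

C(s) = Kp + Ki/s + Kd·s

Substituting values: C(s) = 6 + 3/s + 0.44s = (0.44s² + 6s + 3)/s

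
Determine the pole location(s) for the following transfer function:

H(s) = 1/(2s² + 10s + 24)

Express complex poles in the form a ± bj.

Discriminant = 10² - 4×2×24 = 100 - 192 = -92 < 0, so the poles are a complex conjugate pair s = (-10 ± j√92)/(2×2). Real part = -10/(2×2) = -10/4 = -2.5; imaginary part = ±√92/(2×2) ≈ 2.3979. Poles: s = -2.5 ± 2.3979j.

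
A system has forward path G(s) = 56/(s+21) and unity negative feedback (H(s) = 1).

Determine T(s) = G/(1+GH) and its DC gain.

T(s) = G/(1+GH) = [56/(s+21)] / [1 + 56/(s+21)] = 56/(s+21+56) = 56/(s+77). DC gain = 56/77 = 0.7273.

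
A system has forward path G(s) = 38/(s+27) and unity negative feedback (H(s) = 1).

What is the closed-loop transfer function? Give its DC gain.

T(s) = G/(1+GH) = [38/(s+27)] / [1 + 38/(s+27)] = 38/(s+27+38) = 38/(s+65). DC gain = 38/65 = 0.5846.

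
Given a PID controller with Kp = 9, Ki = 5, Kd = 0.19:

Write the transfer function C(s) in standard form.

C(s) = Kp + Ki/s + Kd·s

Substituting values: C(s) = 9 + 5/s + 0.19s = (0.19s² + 9s + 5)/s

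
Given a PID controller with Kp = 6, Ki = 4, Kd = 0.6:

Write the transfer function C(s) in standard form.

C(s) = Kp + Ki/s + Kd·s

Substituting values: C(s) = 6 + 4/s + 0.6s = (0.6s² + 6s + 4)/s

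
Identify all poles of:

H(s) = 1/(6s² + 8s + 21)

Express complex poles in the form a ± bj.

Discriminant = 8² - 4×6×21 = 64 - 504 = -440 < 0, so the poles are a complex conjugate pair s = (-8 ± j√440)/(2×6). Real part = -8/(2×6) = -8/12 ≈ -0.6667; imaginary part = ±√440/(2×6) ≈ 1.7480. Poles: s = -0.6667 ± 1.7480j.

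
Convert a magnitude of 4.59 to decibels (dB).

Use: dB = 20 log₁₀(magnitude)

dB = 20 log₁₀(4.59) = 13.2 dB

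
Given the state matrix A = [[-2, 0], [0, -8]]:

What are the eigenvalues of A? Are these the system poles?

For diagonal matrix, eigenvalues are diagonal entries: λ₁ = -2, λ₂ = -8. Eigenvalues of A = system poles.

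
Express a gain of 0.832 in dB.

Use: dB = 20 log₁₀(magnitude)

dB = 20 log₁₀(0.832) = -1.6 dB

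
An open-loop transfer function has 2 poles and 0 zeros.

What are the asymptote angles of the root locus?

n - m = 2 - 0 = 2. Angles: θk = (2k + 1)·180°/2 = 90°, 270°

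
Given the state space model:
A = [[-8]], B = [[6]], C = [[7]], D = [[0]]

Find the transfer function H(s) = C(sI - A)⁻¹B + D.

(sI - A)⁻¹ = 1/(s + 8). H(s) = 7 × 6/(s + 8) + 0 = 42/(s + 8).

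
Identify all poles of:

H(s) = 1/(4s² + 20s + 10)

Discriminant = 20² - 4×4×10 = 400 - 160 = 240 > 0, so two distinct real poles. Using quadratic formula: s = (-20 ± √240)/(2×4) = (-20 ± √240)/8, with √240 ≈ 15.4919. s₁ ≈ -0.5635, s₂ ≈ -4.4365. Poles: s₁ = -0.5635, s₂ = -4.4365.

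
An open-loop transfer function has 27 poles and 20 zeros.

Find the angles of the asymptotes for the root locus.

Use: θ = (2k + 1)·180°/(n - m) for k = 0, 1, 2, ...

n - m = 27 - 20 = 7. Angles: θk = (2k + 1)·180°/7 = 25.71°, 77.14°, 128.57°, 180°, 231.43°, 282.86°, 334.29°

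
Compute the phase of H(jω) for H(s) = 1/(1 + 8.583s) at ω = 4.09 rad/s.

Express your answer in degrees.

Phase = -arctan(ωτ) = -arctan(4.09 × 8.583) = -88.4°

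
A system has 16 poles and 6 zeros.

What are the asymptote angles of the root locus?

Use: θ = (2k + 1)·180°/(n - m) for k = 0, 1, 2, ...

n - m = 16 - 6 = 10. Angles: θk = (2k + 1)·180°/10 = 18°, 54°, 90°, 126°, 162°, 198°, 234°, 270°, 306°, 342°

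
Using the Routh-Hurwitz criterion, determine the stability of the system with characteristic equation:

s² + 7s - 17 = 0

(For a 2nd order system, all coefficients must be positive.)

Coefficients: 1, 7, -17. c=-17 not positive, so system is unstable.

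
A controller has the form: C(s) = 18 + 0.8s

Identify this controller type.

This is a Proportional-Derivative (PD) controller.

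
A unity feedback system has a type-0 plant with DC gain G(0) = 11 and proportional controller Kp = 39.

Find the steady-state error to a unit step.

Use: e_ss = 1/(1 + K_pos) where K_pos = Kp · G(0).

K_pos = Kp · G(0) = 39 × 11 = 429. e_ss = 1/(1 + 429) = 0.0023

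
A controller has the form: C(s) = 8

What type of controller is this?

This is a Proportional (P) controller.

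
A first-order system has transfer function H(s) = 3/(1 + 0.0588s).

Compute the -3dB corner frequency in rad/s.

Corner frequency = 1/τ = 1/0.0588 = 17.007 rad/s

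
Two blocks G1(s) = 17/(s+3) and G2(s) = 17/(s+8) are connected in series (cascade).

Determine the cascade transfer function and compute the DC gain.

Series: multiply transfer functions. G_eq = 17/(s+3) × 17/(s+8) = 289/((s+3)(s+8)). DC gain = 289/(3×8) = 12.0417.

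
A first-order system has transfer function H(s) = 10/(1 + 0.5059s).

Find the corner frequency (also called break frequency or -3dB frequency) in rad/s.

Corner frequency = 1/τ = 1/0.5059 = 1.977 rad/s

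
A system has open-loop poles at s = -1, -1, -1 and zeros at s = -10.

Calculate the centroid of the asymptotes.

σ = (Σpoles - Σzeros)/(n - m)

σ = (Σpoles - Σzeros)/(n - m) = (-3 - (-10))/(3 - 1) = 7/2 = 3.5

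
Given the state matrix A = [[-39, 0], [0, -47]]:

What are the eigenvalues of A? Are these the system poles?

For diagonal matrix, eigenvalues are diagonal entries: λ₁ = -39, λ₂ = -47. Eigenvalues of A = system poles.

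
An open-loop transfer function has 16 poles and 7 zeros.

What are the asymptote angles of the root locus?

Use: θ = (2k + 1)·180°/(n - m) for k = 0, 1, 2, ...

n - m = 16 - 7 = 9. Angles: θk = (2k + 1)·180°/9 = 20°, 60°, 100°, 140°, 180°, 220°, 260°, 300°, 340°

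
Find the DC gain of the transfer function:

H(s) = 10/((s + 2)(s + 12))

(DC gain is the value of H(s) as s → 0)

DC gain = H(0) = 10/(2 × 12) = 10/24 = 0.4167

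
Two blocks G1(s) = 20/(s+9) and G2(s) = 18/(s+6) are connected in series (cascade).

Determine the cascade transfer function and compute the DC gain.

Series: multiply transfer functions. G_eq = 20/(s+9) × 18/(s+6) = 360/((s+9)(s+6)). DC gain = 360/(9×6) = 6.6667.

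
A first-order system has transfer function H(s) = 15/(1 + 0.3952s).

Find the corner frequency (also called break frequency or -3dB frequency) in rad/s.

Corner frequency = 1/τ = 1/0.3952 = 2.53 rad/s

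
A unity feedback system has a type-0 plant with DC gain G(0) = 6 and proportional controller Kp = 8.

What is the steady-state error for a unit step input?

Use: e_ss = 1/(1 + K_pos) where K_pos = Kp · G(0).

K_pos = Kp · G(0) = 8 × 6 = 48. e_ss = 1/(1 + 48) = 0.0204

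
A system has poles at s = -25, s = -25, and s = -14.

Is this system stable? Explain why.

All poles are in the left half-plane. System is stable.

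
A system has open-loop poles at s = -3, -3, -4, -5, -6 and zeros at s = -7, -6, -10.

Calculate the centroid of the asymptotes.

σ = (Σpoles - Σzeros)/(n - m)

σ = (Σpoles - Σzeros)/(n - m) = (-21 - (-23))/(5 - 3) = 2/2 = 1.0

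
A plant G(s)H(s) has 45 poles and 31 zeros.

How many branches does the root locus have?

Root locus has n branches where n = number of poles = 45.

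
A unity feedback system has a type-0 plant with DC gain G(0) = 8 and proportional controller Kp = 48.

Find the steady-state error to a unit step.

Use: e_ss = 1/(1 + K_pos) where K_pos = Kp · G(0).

K_pos = Kp · G(0) = 48 × 8 = 384. e_ss = 1/(1 + 384) = 0.0026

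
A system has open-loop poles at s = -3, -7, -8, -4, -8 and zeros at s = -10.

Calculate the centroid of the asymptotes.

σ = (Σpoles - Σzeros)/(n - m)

σ = (Σpoles - Σzeros)/(n - m) = (-30 - (-10))/(5 - 1) = -20/4 = -5.0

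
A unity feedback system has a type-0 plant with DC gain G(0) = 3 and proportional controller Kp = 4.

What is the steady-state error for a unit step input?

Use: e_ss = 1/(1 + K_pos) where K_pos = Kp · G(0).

K_pos = Kp · G(0) = 4 × 3 = 12. e_ss = 1/(1 + 12) = 0.0769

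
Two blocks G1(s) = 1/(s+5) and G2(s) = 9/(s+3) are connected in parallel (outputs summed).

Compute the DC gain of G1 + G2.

Parallel: G_eq = G1 + G2. DC gain = G1(0) + G2(0) = 1/5 + 9/3 = 0.2 + 3 = 3.2.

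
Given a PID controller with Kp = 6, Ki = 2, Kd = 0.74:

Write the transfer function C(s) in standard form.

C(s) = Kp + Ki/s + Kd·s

Substituting values: C(s) = 6 + 2/s + 0.74s = (0.74s² + 6s + 2)/s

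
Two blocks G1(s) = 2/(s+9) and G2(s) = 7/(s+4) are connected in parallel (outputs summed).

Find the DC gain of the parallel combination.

Parallel: G_eq = G1 + G2. DC gain = G1(0) + G2(0) = 2/9 + 7/4 = 0.2222 + 1.75 = 1.9722.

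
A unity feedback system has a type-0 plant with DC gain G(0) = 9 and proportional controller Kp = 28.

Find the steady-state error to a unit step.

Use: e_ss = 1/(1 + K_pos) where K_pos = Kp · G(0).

K_pos = Kp · G(0) = 28 × 9 = 252. e_ss = 1/(1 + 252) = 0.0040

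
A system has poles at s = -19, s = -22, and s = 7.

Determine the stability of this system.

Pole(s) at s = 7 are not in the left half-plane. System is unstable.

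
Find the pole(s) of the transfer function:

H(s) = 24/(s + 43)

Pole is where denominator = 0: s + 43 = 0, so s = -43.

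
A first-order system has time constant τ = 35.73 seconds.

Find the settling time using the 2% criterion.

For first-order system, 2% settling time ≈ 4τ = 4 × 35.73 = 142.92 s.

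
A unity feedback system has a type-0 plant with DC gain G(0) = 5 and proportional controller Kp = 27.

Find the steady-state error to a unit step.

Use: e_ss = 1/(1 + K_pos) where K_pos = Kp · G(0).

K_pos = Kp · G(0) = 27 × 5 = 135. e_ss = 1/(1 + 135) = 0.0074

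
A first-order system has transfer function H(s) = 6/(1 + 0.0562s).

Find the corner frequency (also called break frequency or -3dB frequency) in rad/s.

Corner frequency = 1/τ = 1/0.0562 = 17.794 rad/s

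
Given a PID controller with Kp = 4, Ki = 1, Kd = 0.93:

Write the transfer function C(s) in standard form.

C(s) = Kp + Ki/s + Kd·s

Substituting values: C(s) = 4 + 1/s + 0.93s = (0.93s² + 4s + 1)/s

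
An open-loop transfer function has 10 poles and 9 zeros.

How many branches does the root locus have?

Root locus has n branches where n = number of poles = 10.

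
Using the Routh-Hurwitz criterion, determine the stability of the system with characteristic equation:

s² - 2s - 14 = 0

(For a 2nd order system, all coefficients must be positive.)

Coefficients: 1, -2, -14. b=-2, c=-14 not positive, so system is unstable.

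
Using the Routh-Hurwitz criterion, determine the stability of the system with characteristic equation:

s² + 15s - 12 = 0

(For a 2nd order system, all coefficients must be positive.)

Coefficients: 1, 15, -12. c=-12 not positive, so system is unstable.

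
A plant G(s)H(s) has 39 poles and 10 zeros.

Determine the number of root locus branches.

Root locus has n branches where n = number of poles = 39.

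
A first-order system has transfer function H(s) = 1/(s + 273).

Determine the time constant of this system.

For H(s) = 1/(s + 1/τ), the pole is at -1/τ = -273, so τ = 1/273 = 0.0037 s.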